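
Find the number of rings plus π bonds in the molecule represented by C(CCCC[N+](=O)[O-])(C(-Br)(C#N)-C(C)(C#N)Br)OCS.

Molecular formula from the SMILES: C11H15Br2N3O3S.
DoU = (2C + 2 + N − H − X)/2 = (2·11 + 2 + 3 − 15 − 2)/2 = 10/2 = 5.
(Structurally: 0 ring(s) + 5 π bond(s) = 5.)

5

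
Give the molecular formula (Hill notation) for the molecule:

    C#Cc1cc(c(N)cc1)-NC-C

Heavy atoms from the SMILES: 10 C, 2 N.
Implicit hydrogens by atom environment:
  3 × C (aromatic): 1 H each → 3
  3 × C (aromatic): no H
  1 × C: 3 H
  1 × C: 2 H
  1 × C: 1 H
  1 × C: no H
  1 × N: 2 H
  1 × N: 1 H
  Total hydrogens = 12.
Molecular formula: C10H12N2

C10H12N2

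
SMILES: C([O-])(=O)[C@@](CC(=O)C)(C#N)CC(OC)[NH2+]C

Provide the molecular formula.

C10H16N2O4

Heavy atoms from the SMILES: 10 C, 2 N, 4 O.
Implicit hydrogens by atom environment:
  4 × C: no H
  3 × C: 3 H each → 9
  3 × O: no H
  2 × C: 2 H each → 4
  1 × C: 1 H
  1 × N (charge +1): 2 H
  1 × N: no H
  1 × O (charge -1): no H
  Total hydrogens = 16.
Molecular formula: C10H16N2O4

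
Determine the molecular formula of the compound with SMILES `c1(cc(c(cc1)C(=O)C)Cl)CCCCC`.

Heavy atoms from the SMILES: 13 C, 1 Cl, 1 O.
Implicit hydrogens by atom environment:
  4 × C: 2 H each → 8
  3 × C (aromatic): 1 H each → 3
  3 × C (aromatic): no H
  2 × C: 3 H each → 6
  1 × C: no H
  1 × Cl: no H
  1 × O: no H
  Total hydrogens = 17.
Molecular formula: C13H17ClO

C13H17ClO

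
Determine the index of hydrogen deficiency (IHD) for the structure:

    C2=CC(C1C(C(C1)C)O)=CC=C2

5

Molecular formula from the SMILES: C11H14O.
DoU = (2C + 2 + N − H − X)/2 = (2·11 + 2 + 0 − 14 − 0)/2 = 10/2 = 5.
(Structurally: 2 ring(s) + 3 π bond(s) = 5.)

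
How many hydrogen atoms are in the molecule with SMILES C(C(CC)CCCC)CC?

Hydrogens are implicit in SMILES; fill each atom to its normal valence:
  6 × C: 2 H each → 12
  3 × C: 3 H each → 9
  1 × C: 1 H
  Total hydrogens = 22.

22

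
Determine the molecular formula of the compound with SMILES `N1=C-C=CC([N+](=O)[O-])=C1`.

C5H4N2O2

Heavy atoms from the SMILES: 5 C, 2 N, 2 O.
Implicit hydrogens by atom environment:
  4 × C (aromatic): 1 H each → 4
  1 × C (aromatic): no H
  1 × N (aromatic): no H
  1 × N (charge +1): no H
  1 × O: no H
  1 × O (charge -1): no H
  Total hydrogens = 4.
Molecular formula: C5H4N2O2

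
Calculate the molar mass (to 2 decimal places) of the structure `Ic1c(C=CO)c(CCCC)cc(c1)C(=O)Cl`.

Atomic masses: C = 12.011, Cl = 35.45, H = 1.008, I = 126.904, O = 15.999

364.61

Molecular formula: C13H14ClIO2.
M = 13×12.011 + 1×35.45 + 14×1.008 + 1×126.904 + 2×15.999 = 364.61 g/mol.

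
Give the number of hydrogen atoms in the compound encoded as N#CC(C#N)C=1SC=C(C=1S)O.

Hydrogens are implicit in SMILES; fill each atom to its normal valence:
  3 × C (aromatic): no H
  2 × C: no H
  2 × N: no H
  1 × C (aromatic): 1 H
  1 × C: 1 H
  1 × O: 1 H
  1 × S: 1 H
  1 × S (aromatic): no H
  Total hydrogens = 4.

4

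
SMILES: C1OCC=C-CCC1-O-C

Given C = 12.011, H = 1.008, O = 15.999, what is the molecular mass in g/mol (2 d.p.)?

142.20

Molecular formula: C8H14O2.
M = 8×12.011 + 14×1.008 + 2×15.999 = 142.20 g/mol.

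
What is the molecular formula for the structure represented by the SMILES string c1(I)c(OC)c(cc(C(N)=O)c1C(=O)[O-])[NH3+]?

C9H9IN2O4

Heavy atoms from the SMILES: 9 C, 1 I, 2 N, 4 O.
Implicit hydrogens by atom environment:
  5 × C (aromatic): no H
  3 × O: no H
  2 × C: no H
  1 × C: 3 H
  1 × C (aromatic): 1 H
  1 × I: no H
  1 × N (charge +1): 3 H
  1 × N: 2 H
  1 × O (charge -1): no H
  Total hydrogens = 9.
Molecular formula: C9H9IN2O4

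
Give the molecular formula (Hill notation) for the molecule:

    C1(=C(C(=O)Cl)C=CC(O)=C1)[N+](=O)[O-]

C7H4ClNO4

Heavy atoms from the SMILES: 7 C, 1 Cl, 1 N, 4 O.
Implicit hydrogens by atom environment:
  3 × C (aromatic): 1 H each → 3
  3 × C (aromatic): no H
  2 × O: no H
  1 × C: no H
  1 × Cl: no H
  1 × N (charge +1): no H
  1 × O: 1 H
  1 × O (charge -1): no H
  Total hydrogens = 4.
Molecular formula: C7H4ClNO4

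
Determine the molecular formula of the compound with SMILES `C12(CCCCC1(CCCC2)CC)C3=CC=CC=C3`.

C18H26

Heavy atoms from the SMILES: 18 C.
Implicit hydrogens by atom environment:
  9 × C: 2 H each → 18
  5 × C (aromatic): 1 H each → 5
  2 × C: no H
  1 × C: 3 H
  1 × C (aromatic): no H
  Total hydrogens = 26.
Molecular formula: C18H26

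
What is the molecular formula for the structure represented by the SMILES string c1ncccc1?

Heavy atoms from the SMILES: 5 C, 1 N.
Implicit hydrogens by atom environment:
  5 × C (aromatic): 1 H each → 5
  1 × N (aromatic): no H
  Total hydrogens = 5.
Molecular formula: C5H5N

C5H5N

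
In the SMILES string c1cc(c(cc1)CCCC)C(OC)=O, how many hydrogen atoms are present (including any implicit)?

16

Hydrogens are implicit in SMILES; fill each atom to its normal valence:
  4 × C (aromatic): 1 H each → 4
  3 × C: 2 H each → 6
  2 × C: 3 H each → 6
  2 × C (aromatic): no H
  2 × O: no H
  1 × C: no H
  Total hydrogens = 16.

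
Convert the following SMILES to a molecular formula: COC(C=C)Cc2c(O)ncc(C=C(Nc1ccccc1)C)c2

C19H22N2O2

Heavy atoms from the SMILES: 19 C, 2 N, 2 O.
Implicit hydrogens by atom environment:
  7 × C (aromatic): 1 H each → 7
  4 × C (aromatic): no H
  3 × C: 1 H each → 3
  2 × C: 3 H each → 6
  2 × C: 2 H each → 4
  1 × C: no H
  1 × N: 1 H
  1 × N (aromatic): no H
  1 × O: 1 H
  1 × O: no H
  Total hydrogens = 22.
Molecular formula: C19H22N2O2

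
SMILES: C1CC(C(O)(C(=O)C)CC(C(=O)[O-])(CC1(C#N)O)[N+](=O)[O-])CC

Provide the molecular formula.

Heavy atoms from the SMILES: 14 C, 2 N, 7 O.
Implicit hydrogens by atom environment:
  6 × C: no H
  5 × C: 2 H each → 10
  3 × O: no H
  2 × C: 3 H each → 6
  2 × O: 1 H each → 2
  2 × O (charge -1): no H
  1 × C: 1 H
  1 × N: no H
  1 × N (charge +1): no H
  Total hydrogens = 19.
Net charge -1.
Molecular formula: C14H19N2O7-

C14H19N2O7-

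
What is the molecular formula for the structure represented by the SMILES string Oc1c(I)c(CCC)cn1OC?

Heavy atoms from the SMILES: 8 C, 1 I, 1 N, 2 O.
Implicit hydrogens by atom environment:
  3 × C (aromatic): no H
  2 × C: 3 H each → 6
  2 × C: 2 H each → 4
  1 × C (aromatic): 1 H
  1 × I: no H
  1 × N (aromatic): no H
  1 × O: 1 H
  1 × O: no H
  Total hydrogens = 12.
Molecular formula: C8H12INO2

C8H12INO2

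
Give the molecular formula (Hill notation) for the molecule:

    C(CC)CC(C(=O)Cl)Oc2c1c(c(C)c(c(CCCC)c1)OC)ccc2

Heavy atoms from the SMILES: 22 C, 1 Cl, 3 O.
Implicit hydrogens by atom environment:
  6 × C: 2 H each → 12
  6 × C (aromatic): no H
  4 × C: 3 H each → 12
  4 × C (aromatic): 1 H each → 4
  3 × O: no H
  1 × C: 1 H
  1 × C: no H
  1 × Cl: no H
  Total hydrogens = 29.
Molecular formula: C22H29ClO3

C22H29ClO3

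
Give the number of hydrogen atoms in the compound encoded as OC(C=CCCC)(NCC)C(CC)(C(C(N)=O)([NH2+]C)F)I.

28

Hydrogens are implicit in SMILES; fill each atom to its normal valence:
  4 × C: 3 H each → 12
  4 × C: 2 H each → 8
  4 × C: no H
  2 × C: 1 H each → 2
  1 × F: no H
  1 × I: no H
  1 × N (charge +1): 2 H
  1 × N: 2 H
  1 × N: 1 H
  1 × O: 1 H
  1 × O: no H
  Total hydrogens = 28.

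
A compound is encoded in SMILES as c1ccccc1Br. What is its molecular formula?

C6H5Br

Heavy atoms from the SMILES: 1 Br, 6 C.
Implicit hydrogens by atom environment:
  5 × C (aromatic): 1 H each → 5
  1 × Br: no H
  1 × C (aromatic): no H
  Total hydrogens = 5.
Molecular formula: C6H5Br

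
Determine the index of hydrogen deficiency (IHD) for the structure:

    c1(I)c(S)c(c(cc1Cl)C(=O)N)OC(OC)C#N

Molecular formula from the SMILES: C10H8ClIN2O3S.
DoU = (2C + 2 + N − H − X)/2 = (2·10 + 2 + 2 − 8 − 2)/2 = 14/2 = 7.
(Structurally: 1 ring(s) + 6 π bond(s) = 7.)

7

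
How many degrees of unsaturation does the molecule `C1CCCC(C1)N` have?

Molecular formula from the SMILES: C6H13N.
DoU = (2C + 2 + N − H − X)/2 = (2·6 + 2 + 1 − 13 − 0)/2 = 2/2 = 1.
(Structurally: 1 ring(s) + 0 π bond(s) = 1.)

1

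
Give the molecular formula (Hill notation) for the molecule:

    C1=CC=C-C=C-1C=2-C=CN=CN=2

Heavy atoms from the SMILES: 10 C, 2 N.
Implicit hydrogens by atom environment:
  8 × C (aromatic): 1 H each → 8
  2 × C (aromatic): no H
  2 × N (aromatic): no H
  Total hydrogens = 8.
Molecular formula: C10H8N2

C10H8N2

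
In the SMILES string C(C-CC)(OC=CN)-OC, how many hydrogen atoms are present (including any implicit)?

Hydrogens are implicit in SMILES; fill each atom to its normal valence:
  3 × C: 1 H each → 3
  2 × C: 3 H each → 6
  2 × C: 2 H each → 4
  2 × O: no H
  1 × N: 2 H
  Total hydrogens = 15.

15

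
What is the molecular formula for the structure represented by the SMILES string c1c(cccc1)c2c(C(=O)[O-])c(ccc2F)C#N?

Heavy atoms from the SMILES: 14 C, 1 F, 1 N, 2 O.
Implicit hydrogens by atom environment:
  7 × C (aromatic): 1 H each → 7
  5 × C (aromatic): no H
  2 × C: no H
  1 × F: no H
  1 × N: no H
  1 × O: no H
  1 × O (charge -1): no H
  Total hydrogens = 7.
Net charge -1.
Molecular formula: C14H7FNO2-

C14H7FNO2-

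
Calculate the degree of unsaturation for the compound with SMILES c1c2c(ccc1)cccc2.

Molecular formula from the SMILES: C10H8.
DoU = (2C + 2 + N − H − X)/2 = (2·10 + 2 + 0 − 8 − 0)/2 = 14/2 = 7.
(Structurally: 2 ring(s) + 5 π bond(s) = 7.)

7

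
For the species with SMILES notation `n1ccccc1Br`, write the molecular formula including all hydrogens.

Heavy atoms from the SMILES: 1 Br, 5 C, 1 N.
Implicit hydrogens by atom environment:
  4 × C (aromatic): 1 H each → 4
  1 × Br: no H
  1 × C (aromatic): no H
  1 × N (aromatic): no H
  Total hydrogens = 4.
Molecular formula: C5H4BrN

C5H4BrN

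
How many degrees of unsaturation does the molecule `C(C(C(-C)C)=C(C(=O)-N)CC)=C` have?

3

Molecular formula from the SMILES: C10H17NO.
DoU = (2C + 2 + N − H − X)/2 = (2·10 + 2 + 1 − 17 − 0)/2 = 6/2 = 3.
(Structurally: 0 ring(s) + 3 π bond(s) = 3.)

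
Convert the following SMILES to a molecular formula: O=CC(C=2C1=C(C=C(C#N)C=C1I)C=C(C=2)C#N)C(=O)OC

Heavy atoms from the SMILES: 16 C, 1 I, 2 N, 3 O.
Implicit hydrogens by atom environment:
  6 × C (aromatic): no H
  4 × C (aromatic): 1 H each → 4
  3 × C: no H
  3 × O: no H
  2 × C: 1 H each → 2
  2 × N: no H
  1 × C: 3 H
  1 × I: no H
  Total hydrogens = 9.
Molecular formula: C16H9IN2O3

C16H9IN2O3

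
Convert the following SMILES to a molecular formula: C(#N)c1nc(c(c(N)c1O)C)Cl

Heavy atoms from the SMILES: 7 C, 1 Cl, 3 N, 1 O.
Implicit hydrogens by atom environment:
  5 × C (aromatic): no H
  1 × C: 3 H
  1 × C: no H
  1 × Cl: no H
  1 × N: 2 H
  1 × N (aromatic): no H
  1 × N: no H
  1 × O: 1 H
  Total hydrogens = 6.
Molecular formula: C7H6ClN3O

C7H6ClN3O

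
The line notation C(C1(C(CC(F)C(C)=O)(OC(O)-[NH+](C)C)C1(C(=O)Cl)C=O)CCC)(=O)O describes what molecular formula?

Heavy atoms from the SMILES: 16 C, 1 Cl, 1 F, 1 N, 7 O.
Implicit hydrogens by atom environment:
  6 × C: no H
  5 × O: no H
  4 × C: 3 H each → 12
  3 × C: 2 H each → 6
  3 × C: 1 H each → 3
  2 × O: 1 H each → 2
  1 × Cl: no H
  1 × F: no H
  1 × N (charge +1): 1 H
  Total hydrogens = 24.
Net charge +1.
Molecular formula: C16H24ClFNO7+

C16H24ClFNO7+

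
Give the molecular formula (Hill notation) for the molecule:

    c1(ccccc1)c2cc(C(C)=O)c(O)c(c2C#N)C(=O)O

Heavy atoms from the SMILES: 16 C, 1 N, 4 O.
Implicit hydrogens by atom environment:
  6 × C (aromatic): 1 H each → 6
  6 × C (aromatic): no H
  3 × C: no H
  2 × O: 1 H each → 2
  2 × O: no H
  1 × C: 3 H
  1 × N: no H
  Total hydrogens = 11.
Molecular formula: C16H11NO4

C16H11NO4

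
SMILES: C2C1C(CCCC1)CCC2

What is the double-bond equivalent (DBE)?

Molecular formula from the SMILES: C10H18.
DoU = (2C + 2 + N − H − X)/2 = (2·10 + 2 + 0 − 18 − 0)/2 = 4/2 = 2.
(Structurally: 2 ring(s) + 0 π bond(s) = 2.)

2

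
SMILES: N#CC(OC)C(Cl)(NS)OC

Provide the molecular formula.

C5H9ClN2O2S

Heavy atoms from the SMILES: 5 C, 1 Cl, 2 N, 2 O, 1 S.
Implicit hydrogens by atom environment:
  2 × C: 3 H each → 6
  2 × C: no H
  2 × O: no H
  1 × C: 1 H
  1 × Cl: no H
  1 × N: 1 H
  1 × N: no H
  1 × S: 1 H
  Total hydrogens = 9.
Molecular formula: C5H9ClN2O2S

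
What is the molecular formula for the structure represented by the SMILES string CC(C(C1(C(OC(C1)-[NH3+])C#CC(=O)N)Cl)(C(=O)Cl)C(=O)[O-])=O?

C12H12Cl2N2O6

Heavy atoms from the SMILES: 12 C, 2 Cl, 2 N, 6 O.
Implicit hydrogens by atom environment:
  8 × C: no H
  5 × O: no H
  2 × C: 1 H each → 2
  2 × Cl: no H
  1 × C: 3 H
  1 × C: 2 H
  1 × N (charge +1): 3 H
  1 × N: 2 H
  1 × O (charge -1): no H
  Total hydrogens = 12.
Molecular formula: C12H12Cl2N2O6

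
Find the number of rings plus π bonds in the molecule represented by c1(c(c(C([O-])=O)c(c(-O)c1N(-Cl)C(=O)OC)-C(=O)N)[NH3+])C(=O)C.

Molecular formula from the SMILES: C12H12ClN3O7.
DoU = (2C + 2 + N − H − X)/2 = (2·12 + 2 + 3 − 12 − 1)/2 = 16/2 = 8.
(Structurally: 1 ring(s) + 7 π bond(s) = 8.)

8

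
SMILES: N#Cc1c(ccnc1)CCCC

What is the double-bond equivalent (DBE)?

Molecular formula from the SMILES: C10H12N2.
DoU = (2C + 2 + N − H − X)/2 = (2·10 + 2 + 2 − 12 − 0)/2 = 12/2 = 6.
(Structurally: 1 ring(s) + 5 π bond(s) = 6.)

6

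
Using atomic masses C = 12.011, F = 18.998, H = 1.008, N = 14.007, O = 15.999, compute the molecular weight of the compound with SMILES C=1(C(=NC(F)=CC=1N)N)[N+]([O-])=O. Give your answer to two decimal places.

Molecular formula: C5H5FN4O2.
M = 5×12.011 + 1×18.998 + 5×1.008 + 4×14.007 + 2×15.999 = 172.12 g/mol.

172.12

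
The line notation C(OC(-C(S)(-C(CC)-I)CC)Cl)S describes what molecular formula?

Heavy atoms from the SMILES: 8 C, 1 Cl, 1 I, 1 O, 2 S.
Implicit hydrogens by atom environment:
  3 × C: 2 H each → 6
  2 × C: 3 H each → 6
  2 × C: 1 H each → 2
  2 × S: 1 H each → 2
  1 × C: no H
  1 × Cl: no H
  1 × I: no H
  1 × O: no H
  Total hydrogens = 16.
Molecular formula: C8H16ClIOS2

C8H16ClIOS2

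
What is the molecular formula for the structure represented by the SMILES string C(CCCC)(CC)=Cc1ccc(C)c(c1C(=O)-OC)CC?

Heavy atoms from the SMILES: 19 C, 2 O.
Implicit hydrogens by atom environment:
  5 × C: 3 H each → 15
  5 × C: 2 H each → 10
  4 × C (aromatic): no H
  2 × C (aromatic): 1 H each → 2
  2 × C: no H
  2 × O: no H
  1 × C: 1 H
  Total hydrogens = 28.
Molecular formula: C19H28O2

C19H28O2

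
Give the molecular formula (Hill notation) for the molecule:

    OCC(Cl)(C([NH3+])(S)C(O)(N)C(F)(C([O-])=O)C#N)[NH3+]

C7H13ClFN4O4S+

Heavy atoms from the SMILES: 7 C, 1 Cl, 1 F, 4 N, 4 O, 1 S.
Implicit hydrogens by atom environment:
  6 × C: no H
  2 × N (charge +1): 3 H each → 6
  2 × O: 1 H each → 2
  1 × C: 2 H
  1 × Cl: no H
  1 × F: no H
  1 × N: 2 H
  1 × N: no H
  1 × O: no H
  1 × O (charge -1): no H
  1 × S: 1 H
  Total hydrogens = 13.
Net charge +1.
Molecular formula: C7H13ClFN4O4S+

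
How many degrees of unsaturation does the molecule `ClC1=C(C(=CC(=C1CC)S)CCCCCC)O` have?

4

Molecular formula from the SMILES: C14H21ClOS.
DoU = (2C + 2 + N − H − X)/2 = (2·14 + 2 + 0 − 21 − 1)/2 = 8/2 = 4.
(Structurally: 1 ring(s) + 3 π bond(s) = 4.)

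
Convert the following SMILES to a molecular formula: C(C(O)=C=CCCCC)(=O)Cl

C8H11ClO2

Heavy atoms from the SMILES: 8 C, 1 Cl, 2 O.
Implicit hydrogens by atom environment:
  3 × C: 2 H each → 6
  3 × C: no H
  1 × C: 3 H
  1 × C: 1 H
  1 × Cl: no H
  1 × O: 1 H
  1 × O: no H
  Total hydrogens = 11.
Molecular formula: C8H11ClO2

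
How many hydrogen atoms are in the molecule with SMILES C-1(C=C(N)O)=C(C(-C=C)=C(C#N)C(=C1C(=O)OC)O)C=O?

Hydrogens are implicit in SMILES; fill each atom to its normal valence:
  6 × C (aromatic): no H
  3 × C: 1 H each → 3
  3 × C: no H
  3 × O: no H
  2 × O: 1 H each → 2
  1 × C: 3 H
  1 × C: 2 H
  1 × N: 2 H
  1 × N: no H
  Total hydrogens = 12.

12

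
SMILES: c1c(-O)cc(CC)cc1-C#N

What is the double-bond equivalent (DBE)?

6

Molecular formula from the SMILES: C9H9NO.
DoU = (2C + 2 + N − H − X)/2 = (2·9 + 2 + 1 − 9 − 0)/2 = 12/2 = 6.
(Structurally: 1 ring(s) + 5 π bond(s) = 6.)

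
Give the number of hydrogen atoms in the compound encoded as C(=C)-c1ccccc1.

8

Hydrogens are implicit in SMILES; fill each atom to its normal valence:
  5 × C (aromatic): 1 H each → 5
  1 × C: 2 H
  1 × C: 1 H
  1 × C (aromatic): no H
  Total hydrogens = 8.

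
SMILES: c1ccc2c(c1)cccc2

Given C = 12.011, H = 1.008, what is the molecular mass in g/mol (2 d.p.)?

Molecular formula: C10H8.
M = 10×12.011 + 8×1.008 = 128.17 g/mol.

128.17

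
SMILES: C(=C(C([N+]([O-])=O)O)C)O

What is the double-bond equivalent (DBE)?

2

Molecular formula from the SMILES: C4H7NO4.
DoU = (2C + 2 + N − H − X)/2 = (2·4 + 2 + 1 − 7 − 0)/2 = 4/2 = 2.
(Structurally: 0 ring(s) + 2 π bond(s) = 2.)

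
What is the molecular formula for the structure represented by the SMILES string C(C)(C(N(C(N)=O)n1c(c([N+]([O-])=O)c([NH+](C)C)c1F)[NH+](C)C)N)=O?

Heavy atoms from the SMILES: 12 C, 1 F, 7 N, 4 O.
Implicit hydrogens by atom environment:
  5 × C: 3 H each → 15
  4 × C (aromatic): no H
  3 × O: no H
  2 × C: no H
  2 × N: 2 H each → 4
  2 × N (charge +1): 1 H each → 2
  1 × C: 1 H
  1 × F: no H
  1 × N (aromatic): no H
  1 × N: no H
  1 × N (charge +1): no H
  1 × O (charge -1): no H
  Total hydrogens = 22.
Net charge +2.
Molecular formula: [C12H22FN7O4]2+

[C12H22FN7O4]2+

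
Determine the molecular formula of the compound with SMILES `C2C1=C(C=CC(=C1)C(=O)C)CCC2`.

C12H14O

Heavy atoms from the SMILES: 12 C, 1 O.
Implicit hydrogens by atom environment:
  4 × C: 2 H each → 8
  3 × C (aromatic): 1 H each → 3
  3 × C (aromatic): no H
  1 × C: 3 H
  1 × C: no H
  1 × O: no H
  Total hydrogens = 14.
Molecular formula: C12H14O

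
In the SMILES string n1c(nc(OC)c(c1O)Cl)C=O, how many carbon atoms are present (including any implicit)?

6

The symbol for carbon appears 6 times in the SMILES. Lowercase c denotes aromatic carbon and counts toward C.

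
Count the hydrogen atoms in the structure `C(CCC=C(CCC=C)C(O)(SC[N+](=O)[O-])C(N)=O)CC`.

24

Hydrogens are implicit in SMILES; fill each atom to its normal valence:
  8 × C: 2 H each → 16
  3 × C: no H
  2 × C: 1 H each → 2
  2 × O: no H
  1 × C: 3 H
  1 × N: 2 H
  1 × N (charge +1): no H
  1 × O: 1 H
  1 × O (charge -1): no H
  1 × S: no H
  Total hydrogens = 24.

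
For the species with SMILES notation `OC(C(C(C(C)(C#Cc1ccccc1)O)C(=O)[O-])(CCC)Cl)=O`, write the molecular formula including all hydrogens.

Heavy atoms from the SMILES: 17 C, 1 Cl, 5 O.
Implicit hydrogens by atom environment:
  6 × C: no H
  5 × C (aromatic): 1 H each → 5
  2 × C: 3 H each → 6
  2 × C: 2 H each → 4
  2 × O: 1 H each → 2
  2 × O: no H
  1 × C: 1 H
  1 × C (aromatic): no H
  1 × Cl: no H
  1 × O (charge -1): no H
  Total hydrogens = 18.
Net charge -1.
Molecular formula: C17H18ClO5-

C17H18ClO5-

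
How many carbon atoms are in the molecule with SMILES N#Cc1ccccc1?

7

The symbol for carbon appears 7 times in the SMILES. Lowercase c denotes aromatic carbon and counts toward C.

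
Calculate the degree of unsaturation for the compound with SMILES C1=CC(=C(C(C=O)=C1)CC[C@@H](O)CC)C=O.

6

Molecular formula from the SMILES: C13H16O3.
DoU = (2C + 2 + N − H − X)/2 = (2·13 + 2 + 0 − 16 − 0)/2 = 12/2 = 6.
(Structurally: 1 ring(s) + 5 π bond(s) = 6.)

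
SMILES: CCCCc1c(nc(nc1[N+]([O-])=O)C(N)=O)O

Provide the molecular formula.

Heavy atoms from the SMILES: 9 C, 4 N, 4 O.
Implicit hydrogens by atom environment:
  4 × C (aromatic): no H
  3 × C: 2 H each → 6
  2 × N (aromatic): no H
  2 × O: no H
  1 × C: 3 H
  1 × C: no H
  1 × N: 2 H
  1 × N (charge +1): no H
  1 × O: 1 H
  1 × O (charge -1): no H
  Total hydrogens = 12.
Molecular formula: C9H12N4O4

C9H12N4O4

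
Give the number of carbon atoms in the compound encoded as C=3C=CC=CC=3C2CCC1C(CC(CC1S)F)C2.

16

The symbol for carbon appears 16 times in the SMILES.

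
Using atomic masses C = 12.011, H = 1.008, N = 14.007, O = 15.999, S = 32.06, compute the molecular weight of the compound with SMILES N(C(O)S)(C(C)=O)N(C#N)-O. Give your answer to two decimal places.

177.18

Molecular formula: C4H7N3O3S.
M = 4×12.011 + 7×1.008 + 3×14.007 + 3×15.999 + 1×32.06 = 177.18 g/mol.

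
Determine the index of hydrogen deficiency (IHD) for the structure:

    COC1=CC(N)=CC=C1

4

Molecular formula from the SMILES: C7H9NO.
DoU = (2C + 2 + N − H − X)/2 = (2·7 + 2 + 1 − 9 − 0)/2 = 8/2 = 4.
(Structurally: 1 ring(s) + 3 π bond(s) = 4.)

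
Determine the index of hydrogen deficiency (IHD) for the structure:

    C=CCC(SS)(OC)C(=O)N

2

Molecular formula from the SMILES: C6H11NO2S2.
DoU = (2C + 2 + N − H − X)/2 = (2·6 + 2 + 1 − 11 − 0)/2 = 4/2 = 2.
(Structurally: 0 ring(s) + 2 π bond(s) = 2.)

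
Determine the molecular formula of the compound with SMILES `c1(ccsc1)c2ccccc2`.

C10H8S

Heavy atoms from the SMILES: 10 C, 1 S.
Implicit hydrogens by atom environment:
  8 × C (aromatic): 1 H each → 8
  2 × C (aromatic): no H
  1 × S (aromatic): no H
  Total hydrogens = 8.
Molecular formula: C10H8S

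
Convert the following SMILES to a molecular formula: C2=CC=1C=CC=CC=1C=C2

C10H8

Heavy atoms from the SMILES: 10 C.
Implicit hydrogens by atom environment:
  8 × C (aromatic): 1 H each → 8
  2 × C (aromatic): no H
  Total hydrogens = 8.
Molecular formula: C10H8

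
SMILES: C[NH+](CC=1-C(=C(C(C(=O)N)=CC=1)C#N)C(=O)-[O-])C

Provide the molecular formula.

C12H13N3O3

Heavy atoms from the SMILES: 12 C, 3 N, 3 O.
Implicit hydrogens by atom environment:
  4 × C (aromatic): no H
  3 × C: no H
  2 × C: 3 H each → 6
  2 × C (aromatic): 1 H each → 2
  2 × O: no H
  1 × C: 2 H
  1 × N: 2 H
  1 × N (charge +1): 1 H
  1 × N: no H
  1 × O (charge -1): no H
  Total hydrogens = 13.
Molecular formula: C12H13N3O3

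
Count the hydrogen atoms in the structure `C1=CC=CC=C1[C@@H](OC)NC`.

Hydrogens are implicit in SMILES; fill each atom to its normal valence:
  5 × C (aromatic): 1 H each → 5
  2 × C: 3 H each → 6
  1 × C: 1 H
  1 × C (aromatic): no H
  1 × N: 1 H
  1 × O: no H
  Total hydrogens = 13.

13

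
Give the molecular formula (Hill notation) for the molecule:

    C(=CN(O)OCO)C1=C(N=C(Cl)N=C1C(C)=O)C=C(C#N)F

Heavy atoms from the SMILES: 12 C, 1 Cl, 1 F, 4 N, 4 O.
Implicit hydrogens by atom environment:
  4 × C (aromatic): no H
  3 × C: 1 H each → 3
  3 × C: no H
  2 × N (aromatic): no H
  2 × N: no H
  2 × O: 1 H each → 2
  2 × O: no H
  1 × C: 3 H
  1 × C: 2 H
  1 × Cl: no H
  1 × F: no H
  Total hydrogens = 10.
Molecular formula: C12H10ClFN4O4

C12H10ClFN4O4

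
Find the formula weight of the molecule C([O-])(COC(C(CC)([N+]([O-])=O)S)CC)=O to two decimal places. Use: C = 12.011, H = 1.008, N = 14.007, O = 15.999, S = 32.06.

236.26

Molecular formula: C8H14NO5S-.
M = 8×12.011 + 14×1.008 + 1×14.007 + 5×15.999 + 1×32.06 = 236.26 g/mol.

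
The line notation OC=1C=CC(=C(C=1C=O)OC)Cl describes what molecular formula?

Heavy atoms from the SMILES: 8 C, 1 Cl, 3 O.
Implicit hydrogens by atom environment:
  4 × C (aromatic): no H
  2 × C (aromatic): 1 H each → 2
  2 × O: no H
  1 × C: 3 H
  1 × C: 1 H
  1 × Cl: no H
  1 × O: 1 H
  Total hydrogens = 7.
Molecular formula: C8H7ClO3

C8H7ClO3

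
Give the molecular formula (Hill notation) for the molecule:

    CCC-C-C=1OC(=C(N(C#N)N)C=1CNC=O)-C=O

C12H16N4O3

Heavy atoms from the SMILES: 12 C, 4 N, 3 O.
Implicit hydrogens by atom environment:
  4 × C: 2 H each → 8
  4 × C (aromatic): no H
  2 × C: 1 H each → 2
  2 × N: no H
  2 × O: no H
  1 × C: 3 H
  1 × C: no H
  1 × N: 2 H
  1 × N: 1 H
  1 × O (aromatic): no H
  Total hydrogens = 16.
Molecular formula: C12H16N4O3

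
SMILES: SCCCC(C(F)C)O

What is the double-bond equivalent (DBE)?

Molecular formula from the SMILES: C6H13FOS.
DoU = (2C + 2 + N − H − X)/2 = (2·6 + 2 + 0 − 13 − 1)/2 = 0/2 = 0.
(Structurally: 0 ring(s) + 0 π bond(s) = 0.)

0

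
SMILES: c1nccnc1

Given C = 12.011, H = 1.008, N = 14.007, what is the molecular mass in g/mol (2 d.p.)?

Molecular formula: C4H4N2.
M = 4×12.011 + 4×1.008 + 2×14.007 = 80.09 g/mol.

80.09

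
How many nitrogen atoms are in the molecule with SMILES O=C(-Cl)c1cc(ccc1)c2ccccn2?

1

The symbol for nitrogen appears 1 time in the SMILES.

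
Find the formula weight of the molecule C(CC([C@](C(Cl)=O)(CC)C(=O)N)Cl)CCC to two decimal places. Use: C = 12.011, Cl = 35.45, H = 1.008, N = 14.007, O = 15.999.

268.18

Molecular formula: C11H19Cl2NO2.
M = 11×12.011 + 2×35.45 + 19×1.008 + 1×14.007 + 2×15.999 = 268.18 g/mol.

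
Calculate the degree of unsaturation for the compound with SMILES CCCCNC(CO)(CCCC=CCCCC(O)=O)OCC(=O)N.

3

Molecular formula from the SMILES: C17H32N2O5.
DoU = (2C + 2 + N − H − X)/2 = (2·17 + 2 + 2 − 32 − 0)/2 = 6/2 = 3.
(Structurally: 0 ring(s) + 3 π bond(s) = 3.)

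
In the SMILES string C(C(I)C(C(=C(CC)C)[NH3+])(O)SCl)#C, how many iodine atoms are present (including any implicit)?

1

The symbol for iodine appears 1 time in the SMILES.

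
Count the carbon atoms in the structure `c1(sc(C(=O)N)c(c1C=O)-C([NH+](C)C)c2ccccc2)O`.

The symbol for carbon appears 15 times in the SMILES. Lowercase c denotes aromatic carbon and counts toward C.

15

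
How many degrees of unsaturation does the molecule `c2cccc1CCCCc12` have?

5

Molecular formula from the SMILES: C10H12.
DoU = (2C + 2 + N − H − X)/2 = (2·10 + 2 + 0 − 12 − 0)/2 = 10/2 = 5.
(Structurally: 2 ring(s) + 3 π bond(s) = 5.)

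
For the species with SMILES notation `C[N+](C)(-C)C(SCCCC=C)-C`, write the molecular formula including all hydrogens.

Heavy atoms from the SMILES: 10 C, 1 N, 1 S.
Implicit hydrogens by atom environment:
  4 × C: 3 H each → 12
  4 × C: 2 H each → 8
  2 × C: 1 H each → 2
  1 × N (charge +1): no H
  1 × S: no H
  Total hydrogens = 22.
Net charge +1.
Molecular formula: C10H22NS+

C10H22NS+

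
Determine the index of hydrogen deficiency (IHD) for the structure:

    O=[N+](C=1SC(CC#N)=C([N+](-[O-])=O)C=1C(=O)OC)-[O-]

Molecular formula from the SMILES: C8H5N3O6S.
DoU = (2C + 2 + N − H − X)/2 = (2·8 + 2 + 3 − 5 − 0)/2 = 16/2 = 8.
(Structurally: 1 ring(s) + 7 π bond(s) = 8.)

8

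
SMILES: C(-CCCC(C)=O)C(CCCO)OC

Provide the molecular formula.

C11H22O3

Heavy atoms from the SMILES: 11 C, 3 O.
Implicit hydrogens by atom environment:
  7 × C: 2 H each → 14
  2 × C: 3 H each → 6
  2 × O: no H
  1 × C: 1 H
  1 × C: no H
  1 × O: 1 H
  Total hydrogens = 22.
Molecular formula: C11H22O3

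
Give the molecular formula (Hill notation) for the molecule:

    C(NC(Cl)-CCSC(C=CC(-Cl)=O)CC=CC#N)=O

Heavy atoms from the SMILES: 12 C, 2 Cl, 2 N, 2 O, 1 S.
Implicit hydrogens by atom environment:
  7 × C: 1 H each → 7
  3 × C: 2 H each → 6
  2 × C: no H
  2 × Cl: no H
  2 × O: no H
  1 × N: 1 H
  1 × N: no H
  1 × S: no H
  Total hydrogens = 14.
Molecular formula: C12H14Cl2N2O2S

C12H14Cl2N2O2S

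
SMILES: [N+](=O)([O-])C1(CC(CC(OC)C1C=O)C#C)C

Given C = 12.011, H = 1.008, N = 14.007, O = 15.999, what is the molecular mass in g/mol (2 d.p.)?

225.24

Molecular formula: C11H15NO4.
M = 11×12.011 + 15×1.008 + 1×14.007 + 4×15.999 = 225.24 g/mol.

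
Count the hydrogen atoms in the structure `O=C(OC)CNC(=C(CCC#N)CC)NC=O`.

17

Hydrogens are implicit in SMILES; fill each atom to its normal valence:
  4 × C: 2 H each → 8
  4 × C: no H
  3 × O: no H
  2 × C: 3 H each → 6
  2 × N: 1 H each → 2
  1 × C: 1 H
  1 × N: no H
  Total hydrogens = 17.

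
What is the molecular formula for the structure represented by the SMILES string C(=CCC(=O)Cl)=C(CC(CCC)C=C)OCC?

C14H21ClO2

Heavy atoms from the SMILES: 14 C, 1 Cl, 2 O.
Implicit hydrogens by atom environment:
  6 × C: 2 H each → 12
  3 × C: 1 H each → 3
  3 × C: no H
  2 × C: 3 H each → 6
  2 × O: no H
  1 × Cl: no H
  Total hydrogens = 21.
Molecular formula: C14H21ClO2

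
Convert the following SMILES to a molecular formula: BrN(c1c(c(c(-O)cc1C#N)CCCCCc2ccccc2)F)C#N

C19H17BrFN3O

Heavy atoms from the SMILES: 1 Br, 19 C, 1 F, 3 N, 1 O.
Implicit hydrogens by atom environment:
  6 × C (aromatic): 1 H each → 6
  6 × C (aromatic): no H
  5 × C: 2 H each → 10
  3 × N: no H
  2 × C: no H
  1 × Br: no H
  1 × F: no H
  1 × O: 1 H
  Total hydrogens = 17.
Molecular formula: C19H17BrFN3O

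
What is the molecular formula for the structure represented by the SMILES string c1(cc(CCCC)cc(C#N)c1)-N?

C11H14N2

Heavy atoms from the SMILES: 11 C, 2 N.
Implicit hydrogens by atom environment:
  3 × C: 2 H each → 6
  3 × C (aromatic): 1 H each → 3
  3 × C (aromatic): no H
  1 × C: 3 H
  1 × C: no H
  1 × N: 2 H
  1 × N: no H
  Total hydrogens = 14.
Molecular formula: C11H14N2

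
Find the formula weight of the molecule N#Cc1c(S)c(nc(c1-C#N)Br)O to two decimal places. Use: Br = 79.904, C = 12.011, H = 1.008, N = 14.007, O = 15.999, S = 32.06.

256.08

Molecular formula: C7H2BrN3OS.
M = 1×79.904 + 7×12.011 + 2×1.008 + 3×14.007 + 1×15.999 + 1×32.06 = 256.08 g/mol.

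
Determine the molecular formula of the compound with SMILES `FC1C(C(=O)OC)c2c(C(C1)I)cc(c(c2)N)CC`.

Heavy atoms from the SMILES: 14 C, 1 F, 1 I, 1 N, 2 O.
Implicit hydrogens by atom environment:
  4 × C (aromatic): no H
  3 × C: 1 H each → 3
  2 × C: 3 H each → 6
  2 × C: 2 H each → 4
  2 × C (aromatic): 1 H each → 2
  2 × O: no H
  1 × C: no H
  1 × F: no H
  1 × I: no H
  1 × N: 2 H
  Total hydrogens = 17.
Molecular formula: C14H17FINO2

C14H17FINO2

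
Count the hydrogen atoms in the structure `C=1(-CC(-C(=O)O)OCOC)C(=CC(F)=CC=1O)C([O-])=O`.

Hydrogens are implicit in SMILES; fill each atom to its normal valence:
  4 × C (aromatic): no H
  4 × O: no H
  2 × C: 2 H each → 4
  2 × C (aromatic): 1 H each → 2
  2 × C: no H
  2 × O: 1 H each → 2
  1 × C: 3 H
  1 × C: 1 H
  1 × F: no H
  1 × O (charge -1): no H
  Total hydrogens = 12.

12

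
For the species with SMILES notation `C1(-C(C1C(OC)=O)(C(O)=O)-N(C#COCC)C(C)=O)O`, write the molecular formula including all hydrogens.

Heavy atoms from the SMILES: 12 C, 1 N, 7 O.
Implicit hydrogens by atom environment:
  6 × C: no H
  5 × O: no H
  3 × C: 3 H each → 9
  2 × C: 1 H each → 2
  2 × O: 1 H each → 2
  1 × C: 2 H
  1 × N: no H
  Total hydrogens = 15.
Molecular formula: C12H15NO7

C12H15NO7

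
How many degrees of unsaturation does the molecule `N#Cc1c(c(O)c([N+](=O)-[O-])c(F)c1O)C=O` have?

8

Molecular formula from the SMILES: C8H3FN2O5.
DoU = (2C + 2 + N − H − X)/2 = (2·8 + 2 + 2 − 3 − 1)/2 = 16/2 = 8.
(Structurally: 1 ring(s) + 7 π bond(s) = 8.)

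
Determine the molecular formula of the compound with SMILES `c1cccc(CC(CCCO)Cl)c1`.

C11H15ClO

Heavy atoms from the SMILES: 11 C, 1 Cl, 1 O.
Implicit hydrogens by atom environment:
  5 × C (aromatic): 1 H each → 5
  4 × C: 2 H each → 8
  1 × C: 1 H
  1 × C (aromatic): no H
  1 × Cl: no H
  1 × O: 1 H
  Total hydrogens = 15.
Molecular formula: C11H15ClO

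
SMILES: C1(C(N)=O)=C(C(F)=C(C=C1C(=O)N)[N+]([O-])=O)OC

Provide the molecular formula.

C9H8FN3O5

Heavy atoms from the SMILES: 9 C, 1 F, 3 N, 5 O.
Implicit hydrogens by atom environment:
  5 × C (aromatic): no H
  4 × O: no H
  2 × C: no H
  2 × N: 2 H each → 4
  1 × C: 3 H
  1 × C (aromatic): 1 H
  1 × F: no H
  1 × N (charge +1): no H
  1 × O (charge -1): no H
  Total hydrogens = 8.
Molecular formula: C9H8FN3O5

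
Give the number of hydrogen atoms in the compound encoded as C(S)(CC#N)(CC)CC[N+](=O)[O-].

12

Hydrogens are implicit in SMILES; fill each atom to its normal valence:
  4 × C: 2 H each → 8
  2 × C: no H
  1 × C: 3 H
  1 × N: no H
  1 × N (charge +1): no H
  1 × O: no H
  1 × O (charge -1): no H
  1 × S: 1 H
  Total hydrogens = 12.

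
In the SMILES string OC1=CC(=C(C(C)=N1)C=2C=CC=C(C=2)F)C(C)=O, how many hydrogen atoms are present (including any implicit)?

12

Hydrogens are implicit in SMILES; fill each atom to its normal valence:
  6 × C (aromatic): no H
  5 × C (aromatic): 1 H each → 5
  2 × C: 3 H each → 6
  1 × C: no H
  1 × F: no H
  1 × N (aromatic): no H
  1 × O: 1 H
  1 × O: no H
  Total hydrogens = 12.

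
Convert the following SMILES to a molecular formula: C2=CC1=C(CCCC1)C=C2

C10H12

Heavy atoms from the SMILES: 10 C.
Implicit hydrogens by atom environment:
  4 × C: 2 H each → 8
  4 × C (aromatic): 1 H each → 4
  2 × C (aromatic): no H
  Total hydrogens = 12.
Molecular formula: C10H12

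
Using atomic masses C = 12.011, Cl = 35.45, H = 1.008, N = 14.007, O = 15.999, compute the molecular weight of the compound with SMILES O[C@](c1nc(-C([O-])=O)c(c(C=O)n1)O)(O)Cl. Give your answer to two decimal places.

Molecular formula: C7H4ClN2O6-.
M = 7×12.011 + 1×35.45 + 4×1.008 + 2×14.007 + 6×15.999 = 247.57 g/mol.

247.57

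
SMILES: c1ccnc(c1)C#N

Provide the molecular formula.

C6H4N2

Heavy atoms from the SMILES: 6 C, 2 N.
Implicit hydrogens by atom environment:
  4 × C (aromatic): 1 H each → 4
  1 × C (aromatic): no H
  1 × C: no H
  1 × N (aromatic): no H
  1 × N: no H
  Total hydrogens = 4.
Molecular formula: C6H4N2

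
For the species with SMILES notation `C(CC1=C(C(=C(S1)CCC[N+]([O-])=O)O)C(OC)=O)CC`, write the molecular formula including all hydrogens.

Heavy atoms from the SMILES: 13 C, 1 N, 5 O, 1 S.
Implicit hydrogens by atom environment:
  6 × C: 2 H each → 12
  4 × C (aromatic): no H
  3 × O: no H
  2 × C: 3 H each → 6
  1 × C: no H
  1 × N (charge +1): no H
  1 × O: 1 H
  1 × O (charge -1): no H
  1 × S (aromatic): no H
  Total hydrogens = 19.
Molecular formula: C13H19NO5S

C13H19NO5S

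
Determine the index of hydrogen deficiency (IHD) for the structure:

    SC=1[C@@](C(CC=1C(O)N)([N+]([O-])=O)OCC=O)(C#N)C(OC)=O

7

Molecular formula from the SMILES: C11H13N3O7S.
DoU = (2C + 2 + N − H − X)/2 = (2·11 + 2 + 3 − 13 − 0)/2 = 14/2 = 7.
(Structurally: 1 ring(s) + 6 π bond(s) = 7.)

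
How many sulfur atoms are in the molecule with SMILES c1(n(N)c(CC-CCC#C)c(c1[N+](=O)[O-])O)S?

1

The symbol for sulfur appears 1 time in the SMILES.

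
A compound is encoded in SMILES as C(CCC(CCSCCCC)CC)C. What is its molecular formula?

C13H28S

Heavy atoms from the SMILES: 13 C, 1 S.
Implicit hydrogens by atom environment:
  9 × C: 2 H each → 18
  3 × C: 3 H each → 9
  1 × C: 1 H
  1 × S: no H
  Total hydrogens = 28.
Molecular formula: C13H28S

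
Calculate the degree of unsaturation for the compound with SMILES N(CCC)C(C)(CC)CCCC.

Molecular formula from the SMILES: C11H25N.
DoU = (2C + 2 + N − H − X)/2 = (2·11 + 2 + 1 − 25 − 0)/2 = 0/2 = 0.
(Structurally: 0 ring(s) + 0 π bond(s) = 0.)

0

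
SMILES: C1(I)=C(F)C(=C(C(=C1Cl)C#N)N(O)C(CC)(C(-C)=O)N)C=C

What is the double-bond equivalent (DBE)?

8

Molecular formula from the SMILES: C14H14ClFIN3O2.
DoU = (2C + 2 + N − H − X)/2 = (2·14 + 2 + 3 − 14 − 3)/2 = 16/2 = 8.
(Structurally: 1 ring(s) + 7 π bond(s) = 8.)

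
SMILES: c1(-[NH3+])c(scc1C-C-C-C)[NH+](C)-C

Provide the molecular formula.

Heavy atoms from the SMILES: 10 C, 2 N, 1 S.
Implicit hydrogens by atom environment:
  3 × C: 3 H each → 9
  3 × C: 2 H each → 6
  3 × C (aromatic): no H
  1 × C (aromatic): 1 H
  1 × N (charge +1): 3 H
  1 × N (charge +1): 1 H
  1 × S (aromatic): no H
  Total hydrogens = 20.
Net charge +2.
Molecular formula: [C10H20N2S]2+

[C10H20N2S]2+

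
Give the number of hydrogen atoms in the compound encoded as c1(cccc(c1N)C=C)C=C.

11

Hydrogens are implicit in SMILES; fill each atom to its normal valence:
  3 × C (aromatic): 1 H each → 3
  3 × C (aromatic): no H
  2 × C: 2 H each → 4
  2 × C: 1 H each → 2
  1 × N: 2 H
  Total hydrogens = 11.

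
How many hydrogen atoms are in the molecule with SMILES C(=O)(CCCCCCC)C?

Hydrogens are implicit in SMILES; fill each atom to its normal valence:
  6 × C: 2 H each → 12
  2 × C: 3 H each → 6
  1 × C: no H
  1 × O: no H
  Total hydrogens = 18.

18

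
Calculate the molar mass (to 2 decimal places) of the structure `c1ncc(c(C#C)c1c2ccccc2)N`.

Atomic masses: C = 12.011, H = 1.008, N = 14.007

Molecular formula: C13H10N2.
M = 13×12.011 + 10×1.008 + 2×14.007 = 194.24 g/mol.

194.24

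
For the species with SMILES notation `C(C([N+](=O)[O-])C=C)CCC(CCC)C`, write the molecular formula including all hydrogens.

C11H21NO2

Heavy atoms from the SMILES: 11 C, 1 N, 2 O.
Implicit hydrogens by atom environment:
  6 × C: 2 H each → 12
  3 × C: 1 H each → 3
  2 × C: 3 H each → 6
  1 × N (charge +1): no H
  1 × O: no H
  1 × O (charge -1): no H
  Total hydrogens = 21.
Molecular formula: C11H21NO2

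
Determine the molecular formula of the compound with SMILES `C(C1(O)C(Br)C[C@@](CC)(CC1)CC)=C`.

C12H21BrO

Heavy atoms from the SMILES: 1 Br, 12 C, 1 O.
Implicit hydrogens by atom environment:
  6 × C: 2 H each → 12
  2 × C: 3 H each → 6
  2 × C: 1 H each → 2
  2 × C: no H
  1 × Br: no H
  1 × O: 1 H
  Total hydrogens = 21.
Molecular formula: C12H21BrO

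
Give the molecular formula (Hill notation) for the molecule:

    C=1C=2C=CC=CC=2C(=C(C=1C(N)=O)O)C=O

Heavy atoms from the SMILES: 12 C, 1 N, 3 O.
Implicit hydrogens by atom environment:
  5 × C (aromatic): 1 H each → 5
  5 × C (aromatic): no H
  2 × O: no H
  1 × C: 1 H
  1 × C: no H
  1 × N: 2 H
  1 × O: 1 H
  Total hydrogens = 9.
Molecular formula: C12H9NO3

C12H9NO3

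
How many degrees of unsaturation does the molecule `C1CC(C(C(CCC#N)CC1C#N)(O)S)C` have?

5

Molecular formula from the SMILES: C12H18N2OS.
DoU = (2C + 2 + N − H − X)/2 = (2·12 + 2 + 2 − 18 − 0)/2 = 10/2 = 5.
(Structurally: 1 ring(s) + 4 π bond(s) = 5.)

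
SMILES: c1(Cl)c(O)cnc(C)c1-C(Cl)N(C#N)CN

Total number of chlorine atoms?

The symbol for chlorine appears 2 times in the SMILES.

2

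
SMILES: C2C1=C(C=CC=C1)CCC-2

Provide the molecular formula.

C10H12

Heavy atoms from the SMILES: 10 C.
Implicit hydrogens by atom environment:
  4 × C: 2 H each → 8
  4 × C (aromatic): 1 H each → 4
  2 × C (aromatic): no H
  Total hydrogens = 12.
Molecular formula: C10H12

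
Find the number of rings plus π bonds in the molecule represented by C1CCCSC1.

1

Molecular formula from the SMILES: C5H10S.
DoU = (2C + 2 + N − H − X)/2 = (2·5 + 2 + 0 − 10 − 0)/2 = 2/2 = 1.
(Structurally: 1 ring(s) + 0 π bond(s) = 1.)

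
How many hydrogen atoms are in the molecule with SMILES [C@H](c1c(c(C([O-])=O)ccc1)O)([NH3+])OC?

Hydrogens are implicit in SMILES; fill each atom to its normal valence:
  3 × C (aromatic): 1 H each → 3
  3 × C (aromatic): no H
  2 × O: no H
  1 × C: 3 H
  1 × C: 1 H
  1 × C: no H
  1 × N (charge +1): 3 H
  1 × O: 1 H
  1 × O (charge -1): no H
  Total hydrogens = 11.

11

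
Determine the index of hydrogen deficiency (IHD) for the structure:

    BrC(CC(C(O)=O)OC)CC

1

Molecular formula from the SMILES: C7H13BrO3.
DoU = (2C + 2 + N − H − X)/2 = (2·7 + 2 + 0 − 13 − 1)/2 = 2/2 = 1.
(Structurally: 0 ring(s) + 1 π bond(s) = 1.)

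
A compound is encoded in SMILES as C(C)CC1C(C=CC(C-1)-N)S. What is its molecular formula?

Heavy atoms from the SMILES: 9 C, 1 N, 1 S.
Implicit hydrogens by atom environment:
  5 × C: 1 H each → 5
  3 × C: 2 H each → 6
  1 × C: 3 H
  1 × N: 2 H
  1 × S: 1 H
  Total hydrogens = 17.
Molecular formula: C9H17NS

C9H17NS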